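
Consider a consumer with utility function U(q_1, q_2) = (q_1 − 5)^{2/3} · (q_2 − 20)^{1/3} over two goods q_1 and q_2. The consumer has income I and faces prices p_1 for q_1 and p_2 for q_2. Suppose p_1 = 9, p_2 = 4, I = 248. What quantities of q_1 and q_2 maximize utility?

q_1* = 14.1111, q_2* = 30.25

Let q_1' = q_1−5, q_2' = q_2−20. MRS = 2·q_2'/q_1' = p_1/p_2.
Substituting into the budget: q_1* = 5 + 2/3·(I − 5·p_1 − 20·p_2)/p_1, and q_2* = 20 + 1/3·(…)/p_2.
Discretionary income = 248 − 5·9 − 20·4 = 123; q_1* = 5 + 2/3·123/9 = 14.1111; q_2* = 20 + 1/3·123/4 = 30.25.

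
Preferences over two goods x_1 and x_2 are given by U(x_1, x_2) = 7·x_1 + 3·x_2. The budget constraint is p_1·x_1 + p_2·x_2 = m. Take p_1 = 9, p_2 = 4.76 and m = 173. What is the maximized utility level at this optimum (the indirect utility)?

Linear utility — the consumer picks whichever good has higher MU/price: 7/9 = 0.7778 vs 3/4.76 = 0.6303.
x_1 gives more utility per dollar, so spend all income on x_1: x_1* = m/p_1, x_2* = 0.
Numerically: x_1* = 19.2222, x_2* = 0.
Utility at the optimum: U(19.2222, 0) = 134.5556.

V = 134.5556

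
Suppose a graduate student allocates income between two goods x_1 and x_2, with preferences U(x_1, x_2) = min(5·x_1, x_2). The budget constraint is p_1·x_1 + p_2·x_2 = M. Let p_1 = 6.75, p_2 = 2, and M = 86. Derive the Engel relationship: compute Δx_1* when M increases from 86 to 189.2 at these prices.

With perfect complements, no substitution: consume in ratio x_1:x_2 = 1:5.
Budget: p_1·x_1 + p_2·5·x_1 = M, so (p_1 + 5·p_2)·x_1 = M.
Demand: x_1*(p_1,p_2,M) = M/(p_1 + 5·p_2), x_2* = 5·M/(p_1 + 5·p_2).
Here 6.75 + 5·2 = 16.75, giving x_1* = 5.1343.
At M' = 189.2: x_1* = 11.2955. Change: 11.2955 − 5.1343 = 6.1612.

Δx_1* = 6.1612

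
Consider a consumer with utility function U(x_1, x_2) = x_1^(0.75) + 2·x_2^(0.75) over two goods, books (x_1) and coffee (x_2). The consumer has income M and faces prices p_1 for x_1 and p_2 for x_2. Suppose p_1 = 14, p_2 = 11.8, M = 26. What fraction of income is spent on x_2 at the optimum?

With the ratio pinned down, the budget gives x_1* = M/(p_1 + p_2·(x_2/x_1)) and x_2* = (x_2/x_1)·x_1*.
Numerically x_2/x_1 = 31.703273, so x_1* = 26/(14 + 11.8·31.703273) = 0.067 and x_2* = 31.703273·0.067 = 2.1239.
Expenditure on x_2: 11.8·2.1239 = 25.0621; share = 0.9639.

share on x_2 = 0.9639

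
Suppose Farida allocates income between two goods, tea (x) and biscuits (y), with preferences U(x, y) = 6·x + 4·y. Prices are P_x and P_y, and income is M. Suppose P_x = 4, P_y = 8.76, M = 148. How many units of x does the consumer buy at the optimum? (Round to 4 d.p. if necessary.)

Linear utility — the consumer picks whichever good has higher MU/price: 6/4 = 1.5 vs 4/8.76 = 0.4566.
x gives more utility per dollar, so spend all income on x: x* = M/P_x, y* = 0.
Numerically: x* = 37, y* = 0.

x* = 37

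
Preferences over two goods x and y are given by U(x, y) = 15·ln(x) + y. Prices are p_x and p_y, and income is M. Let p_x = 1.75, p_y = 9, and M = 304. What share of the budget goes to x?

Set MRS = p_x/p_y: (15/x)/1 = p_x/p_y.
So x*(p_x,p_y) = 15·p_y/p_x, independent of income; and y* = (M − 15·p_y)/p_y.
At the given prices: x* = 15·9/1.75 = 77.1429, and y* = 18.7778.
Expenditure on x: 1.75·77.1429 = 135; share = 0.4441.

share on x = 0.4441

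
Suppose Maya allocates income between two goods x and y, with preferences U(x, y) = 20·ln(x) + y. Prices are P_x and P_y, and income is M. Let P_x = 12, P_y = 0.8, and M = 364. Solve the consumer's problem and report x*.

x* = 1.3333

MU_x = 20/x, MU_y = 1. Tangency: 20/x = P_x/P_y.
So x*(P_x,P_y) = 20·P_y/P_x, independent of income; and y* = (M − 20·P_y)/P_y.
At the given prices: x* = 20·0.8/12 = 1.3333.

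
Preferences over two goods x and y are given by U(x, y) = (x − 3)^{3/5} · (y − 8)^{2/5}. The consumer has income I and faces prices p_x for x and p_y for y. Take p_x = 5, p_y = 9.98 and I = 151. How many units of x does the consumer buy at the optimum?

After buying the subsistence bundle (3, 8), a share 0.6 of the remaining income goes to x: x* = 3 + 0.6·(I − 3p_x − 8p_y)/p_x.
Discretionary income = 151 − 3·5 − 8·9.98 = 56.16; x* = 3 + 0.6·56.16/5 = 9.7392.

x* = 9.7392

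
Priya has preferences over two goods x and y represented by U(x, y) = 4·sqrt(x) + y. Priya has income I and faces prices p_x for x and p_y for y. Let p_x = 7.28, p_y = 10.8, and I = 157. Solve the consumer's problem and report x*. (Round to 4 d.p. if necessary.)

x* = 8.8033

Set MRS = p_x/p_y: 2·x^(−1/2) = p_x/p_y.
Solve: √x = 2·p_y/p_x, so x*(p_x,p_y) = (2·p_y/p_x)², and y* = (I − p_x·x*)/p_y.
Plugging in: x* = (2·10.8/7.28)² = 8.8033.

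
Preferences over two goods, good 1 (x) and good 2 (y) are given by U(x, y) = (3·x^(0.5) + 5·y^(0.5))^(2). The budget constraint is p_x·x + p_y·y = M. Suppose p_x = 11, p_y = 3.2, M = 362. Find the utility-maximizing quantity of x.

x* = 3.1198

MU_x ∝ 3·x^(-0.5), MU_y ∝ 5·y^(-0.5), so MRS = (3/5)·(y/x)^(0.5) = p_x/p_y.
Solve for the ratio: y/x = [(5/3)·p_x/p_y]^(2).
With the ratio pinned down, the budget gives x* = M/(p_x + p_y·(y/x)) and y* = (y/x)·x*.
Numerically y/x = 32.823351, so x* = 362/(11 + 3.2·32.823351) = 3.1198.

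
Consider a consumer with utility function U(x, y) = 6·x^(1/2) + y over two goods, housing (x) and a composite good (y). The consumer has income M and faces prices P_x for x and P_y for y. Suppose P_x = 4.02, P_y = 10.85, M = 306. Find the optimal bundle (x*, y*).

x* = 65.5617, y* = 3.9117

Plugging in: x* = (3·10.85/4.02)² = 65.5617, y* = 3.9117.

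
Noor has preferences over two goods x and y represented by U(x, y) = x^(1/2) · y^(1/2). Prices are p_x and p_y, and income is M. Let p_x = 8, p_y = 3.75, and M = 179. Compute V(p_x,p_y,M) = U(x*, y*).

Tangency: MRS = y/x = p_x/p_y.
So 0.5·p_y·y = 0.5·p_x·x; combined with the budget, a share 0.5 of income goes to x.
Demand: x*(p_x,p_y,M) = 0.5·M/p_x and y* = 0.5·M/p_y.
At p_x=8, p_y=3.75, M=179: x* = 0.5·179/8 = 11.1875, y* = 23.8667.
Utility at the optimum: U(11.1875, 23.8667) = 16.3404.

V = 16.3404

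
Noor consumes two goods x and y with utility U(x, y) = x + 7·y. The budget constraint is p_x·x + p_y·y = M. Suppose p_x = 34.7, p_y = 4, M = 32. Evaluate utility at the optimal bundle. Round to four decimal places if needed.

Linear utility — the consumer picks whichever good has higher MU/price: 1/34.7 = 0.0288 vs 7/4 = 1.75.
y gives more utility per dollar, so spend all income on y: y* = M/p_y, x* = 0.
Numerically: x* = 0, y* = 8.
Utility at the optimum: U(0, 8) = 56.

V = 56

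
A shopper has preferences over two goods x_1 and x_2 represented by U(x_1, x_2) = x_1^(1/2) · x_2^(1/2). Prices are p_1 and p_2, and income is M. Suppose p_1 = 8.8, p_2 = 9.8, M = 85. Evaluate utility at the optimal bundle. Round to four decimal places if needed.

The MRS is x_2/x_1. Set MRS = p_1/p_2.
So 0.5·p_2·x_2 = 0.5·p_1·x_1; combined with the budget, a share 0.5 of income goes to x_1.
Demand: x_1*(p_1,p_2,M) = 0.5·M/p_1 and x_2* = 0.5·M/p_2.
At p_1=8.8, p_2=9.8, M=85: x_1* = 0.5·85/8.8 = 4.8295, x_2* = 4.3367.
Utility at the optimum: U(4.8295, 4.3367) = 4.5765.

V = 4.5765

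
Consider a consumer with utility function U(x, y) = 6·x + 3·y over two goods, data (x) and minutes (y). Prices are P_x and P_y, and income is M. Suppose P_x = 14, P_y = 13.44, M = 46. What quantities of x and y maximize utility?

x gives more utility per dollar, so spend all income on x: x* = M/P_x, y* = 0.
Numerically: x* = 3.2857, y* = 0.

x* = 3.2857, y* = 0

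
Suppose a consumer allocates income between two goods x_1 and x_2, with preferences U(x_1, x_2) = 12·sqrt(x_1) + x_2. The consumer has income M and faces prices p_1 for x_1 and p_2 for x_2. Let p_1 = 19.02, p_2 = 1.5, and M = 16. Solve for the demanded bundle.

MU_x_1 = 6/√x_1, MU_x_2 = 1. Tangency: 6/√x_1 = p_1/p_2.
Solve: √x_1 = 6·p_2/p_1, so x_1*(p_1,p_2) = (6·p_2/p_1)², and x_2* = (M − p_1·x_1*)/p_2.
Plugging in: x_1* = (6·1.5/19.02)² = 0.2239, x_2* = 7.8275.

x_1* = 0.2239, x_2* = 7.8275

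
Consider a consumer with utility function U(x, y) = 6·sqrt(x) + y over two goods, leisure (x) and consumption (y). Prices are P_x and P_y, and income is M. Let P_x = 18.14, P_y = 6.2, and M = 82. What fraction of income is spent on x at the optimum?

share on x = 0.2326

Utility is quasi-linear in y; the FOC for x is 3/√x = P_x/P_y.
Solve: √x = 3·P_y/P_x, so x*(P_x,P_y) = (3·P_y/P_x)², and y* = (M − P_x·x*)/P_y.
Plugging in: x* = (3·6.2/18.14)² = 1.0514, y* = 10.1497.
Expenditure on x: 18.14·1.0514 = 19.0717; share = 0.2326.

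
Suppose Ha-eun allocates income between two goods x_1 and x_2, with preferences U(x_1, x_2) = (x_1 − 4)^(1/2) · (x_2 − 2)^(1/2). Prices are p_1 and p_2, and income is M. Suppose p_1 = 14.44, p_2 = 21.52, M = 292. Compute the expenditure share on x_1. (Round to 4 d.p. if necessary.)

share on x_1 = 0.5252

After buying the subsistence bundle (4, 2), a share 0.5 of the remaining income goes to x_1: x_1* = 4 + 0.5·(M − 4p_1 − 2p_2)/p_1.
Discretionary income = 292 − 4·14.44 − 2·21.52 = 191.2; x_1* = 4 + 0.5·191.2/14.44 = 10.6205; x_2* = 2 + 0.5·191.2/21.52 = 6.4424.
Expenditure on x_1: 14.44·10.6205 = 153.36; share = 0.5252.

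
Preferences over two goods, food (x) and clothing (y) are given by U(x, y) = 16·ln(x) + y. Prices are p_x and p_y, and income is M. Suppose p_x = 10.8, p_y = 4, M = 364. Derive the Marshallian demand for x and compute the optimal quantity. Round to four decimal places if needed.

Set MRS = p_x/p_y: (16/x)/1 = p_x/p_y.
So x*(p_x,p_y) = 16·p_y/p_x, independent of income; and y* = (M − 16·p_y)/p_y.
At the given prices: x* = 16·4/10.8 = 5.9259.

x* = 5.9259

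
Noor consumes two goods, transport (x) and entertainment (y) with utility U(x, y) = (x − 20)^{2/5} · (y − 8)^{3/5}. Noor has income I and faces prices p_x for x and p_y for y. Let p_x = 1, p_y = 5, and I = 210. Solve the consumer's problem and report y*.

y* = 26

This is Cobb-Douglas in (x−20, y−8): tangency gives 0.4·p_y·(y−8) = 0.6·p_x·(x−20).
After buying the subsistence bundle (20, 8), a share 0.4 of the remaining income goes to x: x* = 20 + 0.4·(I − 20p_x − 8p_y)/p_x.
Discretionary income = 210 − 20·1 − 8·5 = 150; y* = 8 + 0.6·150/5 = 26.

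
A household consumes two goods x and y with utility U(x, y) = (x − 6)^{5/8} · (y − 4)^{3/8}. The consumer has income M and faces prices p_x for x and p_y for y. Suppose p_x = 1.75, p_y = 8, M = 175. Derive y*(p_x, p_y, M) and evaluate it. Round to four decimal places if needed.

Let x' = x−6, y' = y−4. MRS = (5/3)·y'/x' = p_x/p_y.
Substituting into the budget: x* = 6 + 0.625·(M − 6·p_x − 4·p_y)/p_x, and y* = 4 + 0.375·(…)/p_y.
Discretionary income = 175 − 6·1.75 − 4·8 = 132.5; y* = 4 + 0.375·132.5/8 = 10.2109.

y* = 10.2109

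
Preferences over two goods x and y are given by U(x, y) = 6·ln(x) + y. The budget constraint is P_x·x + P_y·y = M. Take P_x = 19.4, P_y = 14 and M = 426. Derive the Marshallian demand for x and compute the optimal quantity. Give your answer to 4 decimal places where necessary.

MU_x = 6/x, MU_y = 1. Tangency: 6/x = P_x/P_y.
So x*(P_x,P_y) = 6·P_y/P_x, independent of income; and y* = (M − 6·P_y)/P_y.
At the given prices: x* = 6·14/19.4 = 4.3299.

x* = 4.3299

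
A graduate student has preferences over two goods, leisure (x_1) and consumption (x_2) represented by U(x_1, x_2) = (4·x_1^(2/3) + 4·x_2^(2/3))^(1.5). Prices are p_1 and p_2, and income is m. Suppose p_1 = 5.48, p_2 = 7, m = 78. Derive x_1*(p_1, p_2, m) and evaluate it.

x_1* = 8.825

MU_x_1 ∝ 4·x_1^(-1/3), MU_x_2 ∝ 4·x_2^(-1/3), so MRS = (x_2/x_1)^(1/3) = p_1/p_2.
Solve for the ratio: x_2/x_1 = [p_1/p_2]^(3).
With the ratio pinned down, the budget gives x_1* = m/(p_1 + p_2·(x_2/x_1)) and x_2* = (x_2/x_1)·x_1*.
Numerically x_2/x_1 = 0.479786, so x_1* = 78/(5.48 + 7·0.479786) = 8.825.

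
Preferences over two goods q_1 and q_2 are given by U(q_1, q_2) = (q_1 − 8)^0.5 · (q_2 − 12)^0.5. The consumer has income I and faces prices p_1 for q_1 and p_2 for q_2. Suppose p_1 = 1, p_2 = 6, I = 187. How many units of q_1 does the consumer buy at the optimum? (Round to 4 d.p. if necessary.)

q_1* = 61.5

Let q_1' = q_1−8, q_2' = q_2−12. MRS = q_2'/q_1' = p_1/p_2.
After buying the subsistence bundle (8, 12), a share 0.5 of the remaining income goes to q_1: q_1* = 8 + 0.5·(I − 8p_1 − 12p_2)/p_1.
Discretionary income = 187 − 8·1 − 12·6 = 107; q_1* = 8 + 0.5·107/1 = 61.5.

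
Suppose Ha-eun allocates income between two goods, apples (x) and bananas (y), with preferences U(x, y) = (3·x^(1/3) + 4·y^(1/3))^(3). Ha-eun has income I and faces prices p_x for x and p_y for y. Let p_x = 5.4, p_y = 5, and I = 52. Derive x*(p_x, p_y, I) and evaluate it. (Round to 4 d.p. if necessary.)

MU_x ∝ 3·x^(-2/3), MU_y ∝ 4·y^(-2/3), so MRS = (3/4)·(y/x)^(2/3) = p_x/p_y.
Solve for the ratio: y/x = [(4/3)·p_x/p_y]^(1.5).
Substitute y = (y/x)·x into the budget: x* = I/(p_x + p_y·(y/x)).
Numerically y/x = 1.728, so x* = 52/(5.4 + 5·1.728) = 3.7037.

x* = 3.7037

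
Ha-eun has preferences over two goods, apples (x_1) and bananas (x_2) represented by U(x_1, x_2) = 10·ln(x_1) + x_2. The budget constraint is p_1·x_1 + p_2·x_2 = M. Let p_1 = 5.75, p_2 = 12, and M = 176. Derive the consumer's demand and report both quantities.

x_1* = 20.8696, x_2* = 4.6667

Set MRS = p_1/p_2: (10/x_1)/1 = p_1/p_2.
So x_1*(p_1,p_2) = 10·p_2/p_1, independent of income; and x_2* = (M − 10·p_2)/p_2.
At the given prices: x_1* = 10·12/5.75 = 20.8696, and x_2* = 4.6667.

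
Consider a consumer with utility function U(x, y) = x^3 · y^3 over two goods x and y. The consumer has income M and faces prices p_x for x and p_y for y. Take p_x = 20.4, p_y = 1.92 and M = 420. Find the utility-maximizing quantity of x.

The MRS is y/x. Set MRS = p_x/p_y.
Rearranging, p_y·y = p_x·x. Substituting into the budget gives p_x·x·(1 + 1) = M.
Demand: x*(p_x,p_y,M) = 0.5·M/p_x and y* = 0.5·M/p_y.
At p_x=20.4, p_y=1.92, M=420: x* = 0.5·420/20.4 = 10.2941.

x* = 10.2941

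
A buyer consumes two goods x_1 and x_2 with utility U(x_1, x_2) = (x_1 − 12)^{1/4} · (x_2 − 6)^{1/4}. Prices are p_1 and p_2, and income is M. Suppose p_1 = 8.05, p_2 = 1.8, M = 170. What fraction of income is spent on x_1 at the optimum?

share on x_1 = 0.7524

MRS = (x_2−6)/(x_1−12). Tangency with p_1/p_2 gives x_2−6 = (p_1/p_2)·(x_1−12).
After buying the subsistence bundle (12, 6), a share 0.5 of the remaining income goes to x_1: x_1* = 12 + 0.5·(M − 12p_1 − 6p_2)/p_1.
Discretionary income = 170 − 12·8.05 − 6·1.8 = 62.6; x_1* = 12 + 0.5·62.6/8.05 = 15.8882; x_2* = 6 + 0.5·62.6/1.8 = 23.3889.
Expenditure on x_1: 8.05·15.8882 = 127.9; share = 0.7524.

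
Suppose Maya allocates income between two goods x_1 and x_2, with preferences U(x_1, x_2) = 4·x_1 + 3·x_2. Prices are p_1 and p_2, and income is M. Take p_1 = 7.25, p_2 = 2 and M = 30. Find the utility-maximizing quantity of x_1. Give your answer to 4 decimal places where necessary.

x_1* = 0

Linear utility — the consumer picks whichever good has higher MU/price: 4/7.25 = 0.5517 vs 3/2 = 1.5.
x_2 gives more utility per dollar, so spend all income on x_2: x_2* = M/p_2, x_1* = 0.
Numerically: x_1* = 0, x_2* = 15.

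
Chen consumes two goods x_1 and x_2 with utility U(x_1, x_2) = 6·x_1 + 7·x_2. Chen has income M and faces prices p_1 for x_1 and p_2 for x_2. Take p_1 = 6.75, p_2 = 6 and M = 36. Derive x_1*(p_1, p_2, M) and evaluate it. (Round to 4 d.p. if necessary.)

Numerically: x_1* = 0, x_2* = 6.

x_1* = 0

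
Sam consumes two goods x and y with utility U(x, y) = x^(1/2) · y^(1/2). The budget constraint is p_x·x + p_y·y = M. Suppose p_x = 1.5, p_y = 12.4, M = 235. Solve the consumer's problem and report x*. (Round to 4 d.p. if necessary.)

x* = 78.3333

The MRS is y/x. Set MRS = p_x/p_y.
Rearranging, p_y·y = p_x·x. Substituting into the budget gives p_x·x·(1 + 1) = M.
Demand: x*(p_x,p_y,M) = 0.5·M/p_x and y* = 0.5·M/p_y.
At p_x=1.5, p_y=12.4, M=235: x* = 0.5·235/1.5 = 78.3333.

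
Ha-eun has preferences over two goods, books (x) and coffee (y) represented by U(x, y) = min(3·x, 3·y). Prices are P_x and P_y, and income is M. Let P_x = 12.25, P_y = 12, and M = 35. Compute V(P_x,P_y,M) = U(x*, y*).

V = 4.3299

Demand: x*(P_x,P_y,M) = 3·M/(3·P_x + 3·P_y), y* = 3·M/(3·P_x + 3·P_y).
Here 3·12.25 + 3·12 = 72.75, giving x* = 1.4433 and y* = 1.4433.
Utility at the optimum: U(1.4433, 1.4433) = 4.3299.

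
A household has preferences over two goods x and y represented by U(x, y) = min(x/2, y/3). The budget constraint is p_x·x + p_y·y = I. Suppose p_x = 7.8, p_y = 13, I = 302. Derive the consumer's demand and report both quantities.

x* = 11.0623, y* = 16.5934

Demand: x*(p_x,p_y,I) = 2·I/(2·p_x + 3·p_y), y* = 3·I/(2·p_x + 3·p_y).
Here 2·7.8 + 3·13 = 54.6, giving x* = 11.0623 and y* = 16.5934.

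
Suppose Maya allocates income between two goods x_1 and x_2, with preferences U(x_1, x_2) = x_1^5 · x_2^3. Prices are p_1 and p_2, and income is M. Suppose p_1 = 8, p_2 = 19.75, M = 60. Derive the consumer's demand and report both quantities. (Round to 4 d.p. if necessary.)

At p_1=8, p_2=19.75, M=60: x_1* = 0.625·60/8 = 4.6875, x_2* = 1.1392.

x_1* = 4.6875, x_2* = 1.1392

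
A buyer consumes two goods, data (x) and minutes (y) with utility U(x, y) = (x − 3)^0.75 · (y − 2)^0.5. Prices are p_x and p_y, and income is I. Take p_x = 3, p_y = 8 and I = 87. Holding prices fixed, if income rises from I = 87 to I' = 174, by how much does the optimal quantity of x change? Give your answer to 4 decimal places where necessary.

Let x' = x−3, y' = y−2. MRS = (3/2)·y'/x' = p_x/p_y.
After buying the subsistence bundle (3, 2), a share 0.6 of the remaining income goes to x: x* = 3 + 0.6·(I − 3p_x − 2p_y)/p_x.
Discretionary income = 87 − 3·3 − 2·8 = 62; x* = 3 + 0.6·62/3 = 15.4.
At I' = 174: x* = 32.8. Change: 32.8 − 15.4 = 17.4.

Δx* = 17.4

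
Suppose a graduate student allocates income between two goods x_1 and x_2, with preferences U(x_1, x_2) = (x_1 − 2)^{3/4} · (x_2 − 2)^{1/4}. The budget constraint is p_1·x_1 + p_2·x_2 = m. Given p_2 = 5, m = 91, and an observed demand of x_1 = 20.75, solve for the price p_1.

MRS = 3·(x_2−2)/(x_1−2). Tangency with p_1/p_2 gives x_2−2 = (1/3)·(p_1/p_2)·(x_1−2).
After buying the subsistence bundle (2, 2), a share 0.75 of the remaining income goes to x_1: x_1* = 2 + 0.75·(m − 2p_1 − 2p_2)/p_1.
Set x_1* = 20.75 in the demand function and solve for p_1: p_1 = 3.

p_1 = 3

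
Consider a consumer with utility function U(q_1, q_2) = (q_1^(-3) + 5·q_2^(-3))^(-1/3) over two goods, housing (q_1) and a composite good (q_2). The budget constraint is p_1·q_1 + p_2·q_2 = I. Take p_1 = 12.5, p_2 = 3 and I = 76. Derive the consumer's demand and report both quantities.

MRS = MU_q_1/MU_q_2 = (1/5)·(q_2/q_1)^(4). Set equal to p_1/p_2.
Hence q_2/q_1 = (5·p_1/p_2)^(1/(4)), i.e. raised to the 0.25 power.
Substitute q_2 = (q_2/q_1)·q_1 into the budget: q_1* = I/(p_1 + p_2·(q_2/q_1)).
Numerically q_2/q_1 = 2.136435, so q_1* = 76/(12.5 + 3·2.136435) = 4.0192 and q_2* = 2.136435·4.0192 = 8.5867.

q_1* = 4.0192, q_2* = 8.5867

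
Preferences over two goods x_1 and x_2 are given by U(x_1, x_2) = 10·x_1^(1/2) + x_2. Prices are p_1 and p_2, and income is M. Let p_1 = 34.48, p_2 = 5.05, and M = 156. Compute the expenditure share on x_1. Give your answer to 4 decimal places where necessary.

MU_x_1 = 5/√x_1, MU_x_2 = 1. Tangency: 5/√x_1 = p_1/p_2.
Thus x_1* = (5·p_2/p_1)² — independent of M — with the rest of income spent on x_2.
Plugging in: x_1* = (5·5.05/34.48)² = 0.5363, x_2* = 27.2295.
Expenditure on x_1: 34.48·0.5363 = 18.4908; share = 0.1185.

share on x_1 = 0.1185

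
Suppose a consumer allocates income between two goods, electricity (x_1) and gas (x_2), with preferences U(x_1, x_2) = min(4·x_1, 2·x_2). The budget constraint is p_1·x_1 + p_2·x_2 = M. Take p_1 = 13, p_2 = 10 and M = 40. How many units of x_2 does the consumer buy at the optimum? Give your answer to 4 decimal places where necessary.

Demand: x_1*(p_1,p_2,M) = 2·M/(2·p_1 + 4·p_2), x_2* = 4·M/(2·p_1 + 4·p_2).
Here 2·13 + 4·10 = 66, giving x_2* = 2.4242.

x_2* = 2.4242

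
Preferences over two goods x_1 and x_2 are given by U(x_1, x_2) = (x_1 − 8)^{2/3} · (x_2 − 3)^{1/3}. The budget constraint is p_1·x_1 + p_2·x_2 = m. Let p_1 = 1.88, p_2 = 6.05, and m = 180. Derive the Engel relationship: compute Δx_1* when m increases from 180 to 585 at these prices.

Δx_1* = 143.617

MRS = 2·(x_2−3)/(x_1−8). Tangency with p_1/p_2 gives x_2−3 = (1/2)·(p_1/p_2)·(x_1−8).
Substituting into the budget: x_1* = 8 + 2/3·(m − 8·p_1 − 3·p_2)/p_1, and x_2* = 3 + 1/3·(…)/p_2.
Discretionary income = 180 − 8·1.88 − 3·6.05 = 146.81; x_1* = 8 + 2/3·146.81/1.88 = 60.0603.
At m' = 585: x_1* = 203.6773. Change: 203.6773 − 60.0603 = 143.617.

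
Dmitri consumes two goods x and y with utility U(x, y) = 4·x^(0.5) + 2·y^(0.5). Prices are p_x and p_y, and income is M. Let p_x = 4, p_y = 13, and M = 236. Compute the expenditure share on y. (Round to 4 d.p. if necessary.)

share on y = 0.0714

MRS = MU_x/MU_y = 2·(y/x)^(0.5). Set equal to p_x/p_y.
Solve for the ratio: y/x = [(1/2)·p_x/p_y]^(2).
Substitute y = (y/x)·x into the budget: x* = M/(p_x + p_y·(y/x)).
Numerically y/x = 0.023669, so x* = 236/(4 + 13·0.023669) = 54.7857 and y* = 0.023669·54.7857 = 1.2967.
Expenditure on y: 13·1.2967 = 16.8571; share = 0.0714.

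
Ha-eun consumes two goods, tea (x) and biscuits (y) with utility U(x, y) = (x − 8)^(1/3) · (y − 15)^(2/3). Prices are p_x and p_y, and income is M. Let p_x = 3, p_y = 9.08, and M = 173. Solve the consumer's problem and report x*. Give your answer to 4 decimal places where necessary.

x* = 9.4222

Let x' = x−8, y' = y−15. MRS = (1/2)·y'/x' = p_x/p_y.
Substituting into the budget: x* = 8 + 1/3·(M − 8·p_x − 15·p_y)/p_x, and y* = 15 + 2/3·(…)/p_y.
Discretionary income = 173 − 8·3 − 15·9.08 = 12.8; x* = 8 + 1/3·12.8/3 = 9.4222.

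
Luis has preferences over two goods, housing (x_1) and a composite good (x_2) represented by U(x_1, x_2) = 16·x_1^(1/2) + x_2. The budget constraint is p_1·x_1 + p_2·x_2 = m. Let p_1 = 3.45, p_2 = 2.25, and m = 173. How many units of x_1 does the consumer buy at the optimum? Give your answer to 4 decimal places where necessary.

x_1* = 27.2212

Set MRS = p_1/p_2: 8·x_1^(−1/2) = p_1/p_2.
Thus x_1* = (8·p_2/p_1)² — independent of m — with the rest of income spent on x_2.
Plugging in: x_1* = (8·2.25/3.45)² = 27.2212.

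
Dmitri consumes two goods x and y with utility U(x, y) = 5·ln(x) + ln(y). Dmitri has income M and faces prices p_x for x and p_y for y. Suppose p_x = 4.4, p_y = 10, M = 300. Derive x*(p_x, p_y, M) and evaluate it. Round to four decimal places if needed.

x* = 56.8182

MU_x/MU_y = (5·y)/(x); tangency sets this equal to p_x/p_y.
So 5·p_y·y = p_x·x; combined with the budget, a share 5/6 of income goes to x.
Demand: x*(p_x,p_y,M) = 5/6·M/p_x and y* = 1/6·M/p_y.
At p_x=4.4, p_y=10, M=300: x* = 5/6·300/4.4 = 56.8182.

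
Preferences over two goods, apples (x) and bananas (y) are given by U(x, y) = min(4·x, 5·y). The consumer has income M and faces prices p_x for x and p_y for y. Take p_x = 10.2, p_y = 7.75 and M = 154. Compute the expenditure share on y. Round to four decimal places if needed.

share on y = 0.378

With perfect complements, no substitution: consume in ratio x:y = 5:4.
Budget: p_x·x + p_y·(4/5)·x = M, so (5·p_x + 4·p_y)·x = 5·M.
Demand: x*(p_x,p_y,M) = 5·M/(5·p_x + 4·p_y), y* = 4·M/(5·p_x + 4·p_y).
Here 5·10.2 + 4·7.75 = 82, giving x* = 9.3902 and y* = 7.5122.
Expenditure on y: 7.75·7.5122 = 58.2195; share = 0.378.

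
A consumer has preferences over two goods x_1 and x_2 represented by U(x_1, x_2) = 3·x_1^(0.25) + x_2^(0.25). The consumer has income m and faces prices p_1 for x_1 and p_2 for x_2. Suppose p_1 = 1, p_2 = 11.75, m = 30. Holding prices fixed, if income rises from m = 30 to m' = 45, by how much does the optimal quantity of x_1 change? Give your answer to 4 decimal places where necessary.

Δx_1* = 13.6158

From the CES first-order condition, 3·(x_2/x_1)^(0.75) = p_1/p_2.
Hence x_2/x_1 = ((1/3)·p_1/p_2)^(1/(0.75)), i.e. raised to the 4/3 power.
Substitute x_2 = (x_2/x_1)·x_1 into the budget: x_1* = m/(p_1 + p_2·(x_2/x_1)).
Numerically x_2/x_1 = 0.008652, so x_1* = 30/(1 + 11.75·0.008652) = 27.2316.
At m' = 45: x_1* = 40.8474. Change: 40.8474 − 27.2316 = 13.6158.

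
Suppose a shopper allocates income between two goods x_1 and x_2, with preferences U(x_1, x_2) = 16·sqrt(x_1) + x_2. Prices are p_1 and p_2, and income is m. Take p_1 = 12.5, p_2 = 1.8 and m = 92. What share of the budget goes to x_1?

Utility is quasi-linear in x_2; the FOC for x_1 is 8/√x_1 = p_1/p_2.
Thus x_1* = (8·p_2/p_1)² — independent of m — with the rest of income spent on x_2.
Plugging in: x_1* = (8·1.8/12.5)² = 1.3271, x_2* = 41.8951.
Expenditure on x_1: 12.5·1.3271 = 16.5888; share = 0.1803.

share on x_1 = 0.1803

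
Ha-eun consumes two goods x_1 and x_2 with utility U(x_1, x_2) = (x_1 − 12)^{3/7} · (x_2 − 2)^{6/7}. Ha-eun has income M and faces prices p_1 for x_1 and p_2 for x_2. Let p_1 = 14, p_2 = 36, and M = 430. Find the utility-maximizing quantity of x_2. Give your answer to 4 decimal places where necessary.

Substituting into the budget: x_1* = 12 + 1/3·(M − 12·p_1 − 2·p_2)/p_1, and x_2* = 2 + 2/3·(…)/p_2.
Discretionary income = 430 − 12·14 − 2·36 = 190; x_2* = 2 + 2/3·190/36 = 5.5185.

x_2* = 5.5185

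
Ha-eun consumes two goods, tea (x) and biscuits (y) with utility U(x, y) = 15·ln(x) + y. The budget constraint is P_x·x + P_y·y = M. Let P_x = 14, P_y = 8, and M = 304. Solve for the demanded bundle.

So x*(P_x,P_y) = 15·P_y/P_x, independent of income; and y* = (M − 15·P_y)/P_y.
At the given prices: x* = 15·8/14 = 8.5714, and y* = 23.

x* = 8.5714, y* = 23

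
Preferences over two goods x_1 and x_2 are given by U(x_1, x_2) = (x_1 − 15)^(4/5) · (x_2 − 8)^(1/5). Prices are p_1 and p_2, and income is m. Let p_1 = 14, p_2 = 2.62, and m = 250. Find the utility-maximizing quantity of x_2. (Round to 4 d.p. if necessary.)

This is Cobb-Douglas in (x_1−15, x_2−8): tangency gives 0.8·p_2·(x_2−8) = 0.2·p_1·(x_1−15).
After buying the subsistence bundle (15, 8), a share 0.8 of the remaining income goes to x_1: x_1* = 15 + 0.8·(m − 15p_1 − 8p_2)/p_1.
Discretionary income = 250 − 15·14 − 8·2.62 = 19.04; x_2* = 8 + 0.2·19.04/2.62 = 9.4534.

x_2* = 9.4534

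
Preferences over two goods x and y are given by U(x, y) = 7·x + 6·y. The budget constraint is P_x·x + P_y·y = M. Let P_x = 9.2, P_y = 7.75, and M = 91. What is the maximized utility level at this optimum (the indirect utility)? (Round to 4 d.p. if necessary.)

y gives more utility per dollar, so spend all income on y: y* = M/P_y, x* = 0.
Numerically: x* = 0, y* = 11.7419.
Utility at the optimum: U(0, 11.7419) = 70.4516.

V = 70.4516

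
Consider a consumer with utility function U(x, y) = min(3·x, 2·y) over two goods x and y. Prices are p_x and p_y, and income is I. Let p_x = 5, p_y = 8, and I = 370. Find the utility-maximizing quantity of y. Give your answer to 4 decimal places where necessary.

Leontief preferences: the optimum is at the kink where x/2 = y/3, i.e. y = (3/2)·x.
Budget: p_x·x + p_y·(3/2)·x = I, so (2·p_x + 3·p_y)·x = 2·I.
Demand: x*(p_x,p_y,I) = 2·I/(2·p_x + 3·p_y), y* = 3·I/(2·p_x + 3·p_y).
Here 2·5 + 3·8 = 34, giving y* = 32.6471.

y* = 32.6471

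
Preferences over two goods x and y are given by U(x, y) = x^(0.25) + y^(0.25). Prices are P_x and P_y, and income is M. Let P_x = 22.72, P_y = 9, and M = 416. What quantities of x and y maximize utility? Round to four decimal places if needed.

MRS = MU_x/MU_y = (y/x)^(0.75). Set equal to P_x/P_y.
Solve for the ratio: y/x = [P_x/P_y]^(4/3).
With the ratio pinned down, the budget gives x* = M/(P_x + P_y·(y/x)) and y* = (y/x)·x*.
Numerically y/x = 3.437329, so x* = 416/(22.72 + 9·3.437329) = 7.7531 and y* = 3.437329·7.7531 = 26.65.

x* = 7.7531, y* = 26.65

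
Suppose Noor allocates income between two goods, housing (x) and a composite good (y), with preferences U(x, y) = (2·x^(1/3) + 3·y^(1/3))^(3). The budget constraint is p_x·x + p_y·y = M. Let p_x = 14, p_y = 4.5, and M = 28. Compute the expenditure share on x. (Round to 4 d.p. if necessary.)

share on x = 0.2358

From the CES first-order condition, (2/3)·(y/x)^(2/3) = p_x/p_y.
Solve for the ratio: y/x = [(3/2)·p_x/p_y]^(1.5).
With the ratio pinned down, the budget gives x* = M/(p_x + p_y·(y/x)) and y* = (y/x)·x*.
Numerically y/x = 10.081152, so x* = 28/(14 + 4.5·10.081152) = 0.4717 and y* = 10.081152·0.4717 = 4.7548.
Expenditure on x: 14·0.4717 = 6.6032; share = 0.2358.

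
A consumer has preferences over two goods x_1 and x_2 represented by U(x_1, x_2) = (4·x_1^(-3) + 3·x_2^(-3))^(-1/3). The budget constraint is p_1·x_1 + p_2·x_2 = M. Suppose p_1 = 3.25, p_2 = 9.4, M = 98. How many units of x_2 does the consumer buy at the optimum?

With the ratio pinned down, the budget gives x_1* = M/(p_1 + p_2·(x_2/x_1)) and x_2* = (x_2/x_1)·x_1*.
Numerically x_2/x_1 = 0.713599, so x_1* = 98/(3.25 + 9.4·0.713599) = 9.8415 and x_2* = 0.713599·9.8415 = 7.0229.

x_2* = 7.0229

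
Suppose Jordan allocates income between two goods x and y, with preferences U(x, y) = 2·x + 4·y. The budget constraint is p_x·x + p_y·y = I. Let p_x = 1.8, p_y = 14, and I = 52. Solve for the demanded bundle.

x* = 28.8889, y* = 0

Perfect substitutes: compare marginal utility per dollar. 2/p_x vs 4/p_y → 1.1111 vs 0.2857.
x gives more utility per dollar, so spend all income on x: x* = I/p_x, y* = 0.
Numerically: x* = 28.8889, y* = 0.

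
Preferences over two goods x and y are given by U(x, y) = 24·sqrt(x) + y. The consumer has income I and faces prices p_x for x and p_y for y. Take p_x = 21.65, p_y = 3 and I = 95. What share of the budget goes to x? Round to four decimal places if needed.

share on x = 0.6301

Set MRS = p_x/p_y: 12·x^(−1/2) = p_x/p_y.
Thus x* = (12·p_y/p_x)² — independent of I — with the rest of income spent on y.
Plugging in: x* = (12·3/21.65)² = 2.765, y* = 11.7129.
Expenditure on x: 21.65·2.765 = 59.8614; share = 0.6301.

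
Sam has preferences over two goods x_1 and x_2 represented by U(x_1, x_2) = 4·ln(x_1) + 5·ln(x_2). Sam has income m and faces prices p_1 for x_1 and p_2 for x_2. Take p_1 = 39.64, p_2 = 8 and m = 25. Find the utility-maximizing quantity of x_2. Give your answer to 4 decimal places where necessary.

x_2* = 1.7361

MU_x_1/MU_x_2 = (4·x_2)/(5·x_1); tangency sets this equal to p_1/p_2.
So 4·p_2·x_2 = 5·p_1·x_1; combined with the budget, a share 4/9 of income goes to x_1.
Demand: x_1*(p_1,p_2,m) = 4/9·m/p_1 and x_2* = 5/9·m/p_2.
At p_1=39.64, p_2=8, m=25: x_2* = 5/9·25/8 = 1.7361.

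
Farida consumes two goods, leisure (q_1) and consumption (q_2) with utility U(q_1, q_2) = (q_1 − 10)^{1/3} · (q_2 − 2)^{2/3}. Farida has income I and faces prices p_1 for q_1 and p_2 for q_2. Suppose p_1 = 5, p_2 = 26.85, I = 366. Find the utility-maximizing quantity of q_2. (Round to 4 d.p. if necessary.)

Let q_1' = q_1−10, q_2' = q_2−2. MRS = (1/2)·q_2'/q_1' = p_1/p_2.
Substituting into the budget: q_1* = 10 + 1/3·(I − 10·p_1 − 2·p_2)/p_1, and q_2* = 2 + 2/3·(…)/p_2.
Discretionary income = 366 − 10·5 − 2·26.85 = 262.3; q_2* = 2 + 2/3·262.3/26.85 = 8.5127.

q_2* = 8.5127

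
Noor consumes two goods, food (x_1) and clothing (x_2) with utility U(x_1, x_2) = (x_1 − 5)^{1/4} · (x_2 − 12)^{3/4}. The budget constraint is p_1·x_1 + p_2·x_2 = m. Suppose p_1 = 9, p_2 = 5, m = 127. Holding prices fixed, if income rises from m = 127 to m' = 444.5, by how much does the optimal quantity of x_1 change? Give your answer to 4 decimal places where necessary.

Let x_1' = x_1−5, x_2' = x_2−12. MRS = (1/3)·x_2'/x_1' = p_1/p_2.
Substituting into the budget: x_1* = 5 + 0.25·(m − 5·p_1 − 12·p_2)/p_1, and x_2* = 12 + 0.75·(…)/p_2.
Discretionary income = 127 − 5·9 − 12·5 = 22; x_1* = 5 + 0.25·22/9 = 5.6111.
At m' = 444.5: x_1* = 14.4306. Change: 14.4306 − 5.6111 = 8.8194.

Δx_1* = 8.8194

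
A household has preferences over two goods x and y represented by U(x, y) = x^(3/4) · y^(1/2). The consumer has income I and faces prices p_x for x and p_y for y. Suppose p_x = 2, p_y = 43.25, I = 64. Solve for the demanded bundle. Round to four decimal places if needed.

x* = 19.2, y* = 0.5919

The MRS is (3/2)·y/x. Set MRS = p_x/p_y.
Rearranging, p_y·y = (2/3)·p_x·x. Substituting into the budget gives p_x·x·(1 + (2/3)) = I.
Demand: x*(p_x,p_y,I) = 0.6·I/p_x and y* = 0.4·I/p_y.
At p_x=2, p_y=43.25, I=64: x* = 0.6·64/2 = 19.2, y* = 0.5919.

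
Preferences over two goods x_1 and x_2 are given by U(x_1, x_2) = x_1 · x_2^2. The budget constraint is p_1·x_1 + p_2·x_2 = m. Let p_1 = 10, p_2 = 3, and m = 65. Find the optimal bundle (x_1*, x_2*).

x_1* = 2.1667, x_2* = 14.4444

Tangency: MRS = (1/2)·x_2/x_1 = p_1/p_2.
Rearranging, p_2·x_2 = 2·p_1·x_1. Substituting into the budget gives p_1·x_1·(1 + 2) = m.
Demand: x_1*(p_1,p_2,m) = 1/3·m/p_1 and x_2* = 2/3·m/p_2.
At p_1=10, p_2=3, m=65: x_1* = 1/3·65/10 = 2.1667, x_2* = 14.4444.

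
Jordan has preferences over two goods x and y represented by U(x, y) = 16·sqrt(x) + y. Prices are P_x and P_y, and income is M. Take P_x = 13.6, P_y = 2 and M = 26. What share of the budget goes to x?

share on x = 0.724

Plugging in: x* = (8·2/13.6)² = 1.3841, y* = 3.5882.
Expenditure on x: 13.6·1.3841 = 18.8235; share = 0.724.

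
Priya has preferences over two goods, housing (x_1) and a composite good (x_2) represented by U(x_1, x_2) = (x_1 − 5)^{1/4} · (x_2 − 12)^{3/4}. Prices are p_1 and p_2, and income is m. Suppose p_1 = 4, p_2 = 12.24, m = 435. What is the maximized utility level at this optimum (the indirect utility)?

MRS = (1/3)·(x_2−12)/(x_1−5). Tangency with p_1/p_2 gives x_2−12 = 3·(p_1/p_2)·(x_1−5).
After buying the subsistence bundle (5, 12), a share 0.25 of the remaining income goes to x_1: x_1* = 5 + 0.25·(m − 5p_1 − 12p_2)/p_1.
Discretionary income = 435 − 5·4 − 12·12.24 = 268.12; x_1* = 5 + 0.25·268.12/4 = 21.7575; x_2* = 12 + 0.75·268.12/12.24 = 28.4289.
Utility at the optimum: U(21.7575, 28.4289) = 16.5105.

V = 16.5105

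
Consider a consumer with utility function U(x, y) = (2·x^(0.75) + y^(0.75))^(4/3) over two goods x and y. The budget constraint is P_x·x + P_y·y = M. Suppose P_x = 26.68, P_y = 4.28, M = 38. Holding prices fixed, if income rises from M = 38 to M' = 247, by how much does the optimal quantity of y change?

Δy* = 45.8061

From the CES first-order condition, 2·(y/x)^(0.25) = P_x/P_y.
Solve for the ratio: y/x = [(1/2)·P_x/P_y]^(4).
With the ratio pinned down, the budget gives x* = M/(P_x + P_y·(y/x)) and y* = (y/x)·x*.
Numerically y/x = 94.373105, so x* = 38/(26.68 + 4.28·94.373105) = 0.0882 and y* = 94.373105·0.0882 = 8.3284.
At M' = 247: y* = 54.1345. Change: 54.1345 − 8.3284 = 45.8061.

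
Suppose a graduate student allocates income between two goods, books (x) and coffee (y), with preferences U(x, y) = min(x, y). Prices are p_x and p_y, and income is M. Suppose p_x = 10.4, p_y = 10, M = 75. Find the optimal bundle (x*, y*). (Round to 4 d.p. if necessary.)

x* = 3.6765, y* = 3.6765

With perfect complements, no substitution: consume in ratio x:y = 1:1.
Budget: p_x·x + p_y·x = M, so (p_x + p_y)·x = M.
Demand: x*(p_x,p_y,M) = M/(p_x + p_y), y* = M/(p_x + p_y).
Here 10.4 + 10 = 20.4, giving x* = 3.6765 and y* = 3.6765.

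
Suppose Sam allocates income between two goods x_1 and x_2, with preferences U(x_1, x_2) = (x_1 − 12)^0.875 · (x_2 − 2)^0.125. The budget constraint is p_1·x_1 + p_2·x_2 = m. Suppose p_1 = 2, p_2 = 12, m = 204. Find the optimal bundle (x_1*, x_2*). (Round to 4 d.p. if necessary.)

x_1* = 80.25, x_2* = 3.625

MRS = 7·(x_2−2)/(x_1−12). Tangency with p_1/p_2 gives x_2−2 = (1/7)·(p_1/p_2)·(x_1−12).
Substituting into the budget: x_1* = 12 + 0.875·(m − 12·p_1 − 2·p_2)/p_1, and x_2* = 2 + 0.125·(…)/p_2.
Discretionary income = 204 − 12·2 − 2·12 = 156; x_1* = 12 + 0.875·156/2 = 80.25; x_2* = 2 + 0.125·156/12 = 3.625.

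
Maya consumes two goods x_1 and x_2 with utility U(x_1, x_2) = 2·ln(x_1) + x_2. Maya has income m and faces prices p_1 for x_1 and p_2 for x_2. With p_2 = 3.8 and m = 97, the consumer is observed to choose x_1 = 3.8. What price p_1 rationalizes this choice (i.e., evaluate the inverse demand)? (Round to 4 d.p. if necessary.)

p_1 = 2

Set MRS = p_1/p_2: (2/x_1)/1 = p_1/p_2.
So x_1*(p_1,p_2) = 2·p_2/p_1, independent of income; and x_2* = (m − 2·p_2)/p_2.
Set x_1* = 3.8 in the demand function and solve for p_1: p_1 = 2.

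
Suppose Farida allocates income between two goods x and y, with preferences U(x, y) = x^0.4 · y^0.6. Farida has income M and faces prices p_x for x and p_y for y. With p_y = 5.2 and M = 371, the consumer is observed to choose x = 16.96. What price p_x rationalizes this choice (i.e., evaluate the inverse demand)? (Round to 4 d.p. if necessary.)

Tangency: MRS = (2/3)·y/x = p_x/p_y.
Rearranging, p_y·y = (3/2)·p_x·x. Substituting into the budget gives p_x·x·(1 + (3/2)) = M.
Demand: x*(p_x,p_y,M) = 0.4·M/p_x and y* = 0.6·M/p_y.
Set x* = 16.96 in the demand function and solve for p_x: p_x = 8.75.

p_x = 8.75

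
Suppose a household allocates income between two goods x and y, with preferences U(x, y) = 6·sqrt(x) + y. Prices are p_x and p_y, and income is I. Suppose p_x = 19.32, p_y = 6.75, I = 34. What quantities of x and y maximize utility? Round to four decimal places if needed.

x* = 1.0986, y* = 1.8926

Utility is quasi-linear in y; the FOC for x is 3/√x = p_x/p_y.
Solve: √x = 3·p_y/p_x, so x*(p_x,p_y) = (3·p_y/p_x)², and y* = (I − p_x·x*)/p_y.
Plugging in: x* = (3·6.75/19.32)² = 1.0986, y* = 1.8926.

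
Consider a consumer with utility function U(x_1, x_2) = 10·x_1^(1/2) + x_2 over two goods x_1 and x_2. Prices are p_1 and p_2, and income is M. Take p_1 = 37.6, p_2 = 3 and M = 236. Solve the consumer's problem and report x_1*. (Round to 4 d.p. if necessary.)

x_1* = 0.1592

Utility is quasi-linear in x_2; the FOC for x_1 is 5/√x_1 = p_1/p_2.
Thus x_1* = (5·p_2/p_1)² — independent of M — with the rest of income spent on x_2.
Plugging in: x_1* = (5·3/37.6)² = 0.1592.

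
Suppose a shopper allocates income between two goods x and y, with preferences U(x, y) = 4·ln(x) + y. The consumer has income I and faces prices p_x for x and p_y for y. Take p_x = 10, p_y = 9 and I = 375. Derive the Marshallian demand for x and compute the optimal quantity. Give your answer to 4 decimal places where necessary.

x* = 3.6

So x*(p_x,p_y) = 4·p_y/p_x, independent of income; and y* = (I − 4·p_y)/p_y.
At the given prices: x* = 4·9/10 = 3.6.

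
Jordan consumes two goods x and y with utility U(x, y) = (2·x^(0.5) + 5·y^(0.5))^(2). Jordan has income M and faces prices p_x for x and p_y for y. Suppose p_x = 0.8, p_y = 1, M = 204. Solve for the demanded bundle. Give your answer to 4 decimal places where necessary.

MU_x ∝ 2·x^(-0.5), MU_y ∝ 5·y^(-0.5), so MRS = (2/5)·(y/x)^(0.5) = p_x/p_y.
Hence y/x = ((5/2)·p_x/p_y)^(1/(0.5)), i.e. raised to the 2 power.
With the ratio pinned down, the budget gives x* = M/(p_x + p_y·(y/x)) and y* = (y/x)·x*.
Numerically y/x = 4, so x* = 204/(0.8 + 1·4) = 42.5 and y* = 4·42.5 = 170.

x* = 42.5, y* = 170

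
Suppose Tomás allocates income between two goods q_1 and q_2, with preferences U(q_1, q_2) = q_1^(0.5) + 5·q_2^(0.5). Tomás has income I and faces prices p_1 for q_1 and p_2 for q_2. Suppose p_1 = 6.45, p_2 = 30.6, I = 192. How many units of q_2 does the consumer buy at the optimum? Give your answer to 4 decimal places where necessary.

With the ratio pinned down, the budget gives q_1* = I/(p_1 + p_2·(q_2/q_1)) and q_2* = (q_2/q_1)·q_1*.
Numerically q_2/q_1 = 1.110751, so q_1* = 192/(6.45 + 30.6·1.110751) = 4.7479 and q_2* = 1.110751·4.7479 = 5.2737.

q_2* = 5.2737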